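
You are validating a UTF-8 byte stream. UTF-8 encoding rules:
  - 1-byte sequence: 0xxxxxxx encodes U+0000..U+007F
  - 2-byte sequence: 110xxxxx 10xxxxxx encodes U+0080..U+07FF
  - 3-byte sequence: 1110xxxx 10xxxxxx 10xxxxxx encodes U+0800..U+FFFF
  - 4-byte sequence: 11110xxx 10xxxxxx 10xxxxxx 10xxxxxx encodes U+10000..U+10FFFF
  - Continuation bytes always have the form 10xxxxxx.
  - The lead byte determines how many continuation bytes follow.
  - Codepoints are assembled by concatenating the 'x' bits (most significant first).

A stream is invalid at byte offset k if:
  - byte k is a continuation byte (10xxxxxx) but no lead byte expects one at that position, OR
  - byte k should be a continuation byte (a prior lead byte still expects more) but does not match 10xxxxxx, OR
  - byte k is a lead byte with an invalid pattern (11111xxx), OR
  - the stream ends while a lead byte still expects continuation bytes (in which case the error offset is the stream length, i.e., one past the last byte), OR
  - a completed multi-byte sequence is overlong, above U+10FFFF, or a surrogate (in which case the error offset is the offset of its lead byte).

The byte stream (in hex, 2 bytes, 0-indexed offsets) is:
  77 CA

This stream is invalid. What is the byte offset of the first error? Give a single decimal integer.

Byte[0]=77: 1-byte ASCII. cp=U+0077
Byte[1]=CA: 2-byte lead, need 1 cont bytes. acc=0xA
Byte[2]: stream ended, expected continuation. INVALID

Answer: 2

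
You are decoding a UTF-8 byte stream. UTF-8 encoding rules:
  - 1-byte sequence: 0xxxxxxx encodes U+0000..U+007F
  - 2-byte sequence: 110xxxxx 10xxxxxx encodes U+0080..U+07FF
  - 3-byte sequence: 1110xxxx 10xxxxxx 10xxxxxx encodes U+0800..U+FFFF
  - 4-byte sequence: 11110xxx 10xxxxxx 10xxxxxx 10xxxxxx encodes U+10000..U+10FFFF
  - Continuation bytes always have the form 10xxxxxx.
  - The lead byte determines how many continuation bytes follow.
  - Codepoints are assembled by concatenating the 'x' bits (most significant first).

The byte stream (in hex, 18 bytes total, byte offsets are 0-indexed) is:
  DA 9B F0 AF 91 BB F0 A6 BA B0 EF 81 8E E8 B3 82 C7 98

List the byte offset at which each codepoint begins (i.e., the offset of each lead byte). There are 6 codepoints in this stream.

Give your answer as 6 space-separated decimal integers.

Byte[0]=DA: 2-byte lead, need 1 cont bytes. acc=0x1A
Byte[1]=9B: continuation. acc=(acc<<6)|0x1B=0x69B
Completed: cp=U+069B (starts at byte 0)
Byte[2]=F0: 4-byte lead, need 3 cont bytes. acc=0x0
Byte[3]=AF: continuation. acc=(acc<<6)|0x2F=0x2F
Byte[4]=91: continuation. acc=(acc<<6)|0x11=0xBD1
Byte[5]=BB: continuation. acc=(acc<<6)|0x3B=0x2F47B
Completed: cp=U+2F47B (starts at byte 2)
Byte[6]=F0: 4-byte lead, need 3 cont bytes. acc=0x0
Byte[7]=A6: continuation. acc=(acc<<6)|0x26=0x26
Byte[8]=BA: continuation. acc=(acc<<6)|0x3A=0x9BA
Byte[9]=B0: continuation. acc=(acc<<6)|0x30=0x26EB0
Completed: cp=U+26EB0 (starts at byte 6)
Byte[10]=EF: 3-byte lead, need 2 cont bytes. acc=0xF
Byte[11]=81: continuation. acc=(acc<<6)|0x01=0x3C1
Byte[12]=8E: continuation. acc=(acc<<6)|0x0E=0xF04E
Completed: cp=U+F04E (starts at byte 10)
Byte[13]=E8: 3-byte lead, need 2 cont bytes. acc=0x8
Byte[14]=B3: continuation. acc=(acc<<6)|0x33=0x233
Byte[15]=82: continuation. acc=(acc<<6)|0x02=0x8CC2
Completed: cp=U+8CC2 (starts at byte 13)
Byte[16]=C7: 2-byte lead, need 1 cont bytes. acc=0x7
Byte[17]=98: continuation. acc=(acc<<6)|0x18=0x1D8
Completed: cp=U+01D8 (starts at byte 16)

Answer: 0 2 6 10 13 16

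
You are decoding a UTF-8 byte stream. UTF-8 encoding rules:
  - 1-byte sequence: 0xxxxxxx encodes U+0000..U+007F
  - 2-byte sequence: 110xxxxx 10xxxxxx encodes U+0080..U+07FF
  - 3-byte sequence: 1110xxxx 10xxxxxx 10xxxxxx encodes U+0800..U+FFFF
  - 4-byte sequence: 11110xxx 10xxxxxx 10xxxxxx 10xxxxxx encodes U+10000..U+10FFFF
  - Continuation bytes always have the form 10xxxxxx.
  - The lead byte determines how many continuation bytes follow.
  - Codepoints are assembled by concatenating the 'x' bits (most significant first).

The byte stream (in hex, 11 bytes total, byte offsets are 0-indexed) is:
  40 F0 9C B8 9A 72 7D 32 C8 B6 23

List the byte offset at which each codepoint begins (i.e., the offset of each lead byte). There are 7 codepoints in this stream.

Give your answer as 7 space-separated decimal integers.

Answer: 0 1 5 6 7 8 10

Derivation:
Byte[0]=40: 1-byte ASCII. cp=U+0040
Byte[1]=F0: 4-byte lead, need 3 cont bytes. acc=0x0
Byte[2]=9C: continuation. acc=(acc<<6)|0x1C=0x1C
Byte[3]=B8: continuation. acc=(acc<<6)|0x38=0x738
Byte[4]=9A: continuation. acc=(acc<<6)|0x1A=0x1CE1A
Completed: cp=U+1CE1A (starts at byte 1)
Byte[5]=72: 1-byte ASCII. cp=U+0072
Byte[6]=7D: 1-byte ASCII. cp=U+007D
Byte[7]=32: 1-byte ASCII. cp=U+0032
Byte[8]=C8: 2-byte lead, need 1 cont bytes. acc=0x8
Byte[9]=B6: continuation. acc=(acc<<6)|0x36=0x236
Completed: cp=U+0236 (starts at byte 8)
Byte[10]=23: 1-byte ASCII. cp=U+0023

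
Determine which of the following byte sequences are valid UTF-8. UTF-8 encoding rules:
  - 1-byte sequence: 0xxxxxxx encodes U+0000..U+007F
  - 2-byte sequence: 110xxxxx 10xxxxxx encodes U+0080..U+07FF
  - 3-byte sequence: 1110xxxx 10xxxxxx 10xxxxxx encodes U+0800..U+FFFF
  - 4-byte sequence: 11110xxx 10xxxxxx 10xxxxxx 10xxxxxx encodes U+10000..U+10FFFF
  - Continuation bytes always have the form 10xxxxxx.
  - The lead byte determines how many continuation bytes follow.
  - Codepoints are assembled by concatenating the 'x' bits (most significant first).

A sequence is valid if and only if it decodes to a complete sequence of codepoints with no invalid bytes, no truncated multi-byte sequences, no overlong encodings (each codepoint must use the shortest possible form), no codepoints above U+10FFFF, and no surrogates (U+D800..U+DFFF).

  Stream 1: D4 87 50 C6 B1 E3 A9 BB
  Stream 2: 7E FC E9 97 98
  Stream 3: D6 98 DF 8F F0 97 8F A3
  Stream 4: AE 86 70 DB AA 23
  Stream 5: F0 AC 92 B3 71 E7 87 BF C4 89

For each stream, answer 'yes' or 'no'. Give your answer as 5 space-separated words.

Stream 1: decodes cleanly. VALID
Stream 2: error at byte offset 1. INVALID
Stream 3: decodes cleanly. VALID
Stream 4: error at byte offset 0. INVALID
Stream 5: decodes cleanly. VALID

Answer: yes no yes no yes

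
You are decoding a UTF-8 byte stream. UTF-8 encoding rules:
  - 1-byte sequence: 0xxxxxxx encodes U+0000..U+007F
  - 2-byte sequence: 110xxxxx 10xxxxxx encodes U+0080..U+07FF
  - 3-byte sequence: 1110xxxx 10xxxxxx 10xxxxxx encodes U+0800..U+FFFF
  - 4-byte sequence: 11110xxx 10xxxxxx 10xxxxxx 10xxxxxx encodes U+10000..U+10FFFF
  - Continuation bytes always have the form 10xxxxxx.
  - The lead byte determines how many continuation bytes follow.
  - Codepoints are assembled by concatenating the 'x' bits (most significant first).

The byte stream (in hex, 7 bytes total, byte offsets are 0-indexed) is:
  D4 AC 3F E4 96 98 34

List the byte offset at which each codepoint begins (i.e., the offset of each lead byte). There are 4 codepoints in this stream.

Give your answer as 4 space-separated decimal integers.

Byte[0]=D4: 2-byte lead, need 1 cont bytes. acc=0x14
Byte[1]=AC: continuation. acc=(acc<<6)|0x2C=0x52C
Completed: cp=U+052C (starts at byte 0)
Byte[2]=3F: 1-byte ASCII. cp=U+003F
Byte[3]=E4: 3-byte lead, need 2 cont bytes. acc=0x4
Byte[4]=96: continuation. acc=(acc<<6)|0x16=0x116
Byte[5]=98: continuation. acc=(acc<<6)|0x18=0x4598
Completed: cp=U+4598 (starts at byte 3)
Byte[6]=34: 1-byte ASCII. cp=U+0034

Answer: 0 2 3 6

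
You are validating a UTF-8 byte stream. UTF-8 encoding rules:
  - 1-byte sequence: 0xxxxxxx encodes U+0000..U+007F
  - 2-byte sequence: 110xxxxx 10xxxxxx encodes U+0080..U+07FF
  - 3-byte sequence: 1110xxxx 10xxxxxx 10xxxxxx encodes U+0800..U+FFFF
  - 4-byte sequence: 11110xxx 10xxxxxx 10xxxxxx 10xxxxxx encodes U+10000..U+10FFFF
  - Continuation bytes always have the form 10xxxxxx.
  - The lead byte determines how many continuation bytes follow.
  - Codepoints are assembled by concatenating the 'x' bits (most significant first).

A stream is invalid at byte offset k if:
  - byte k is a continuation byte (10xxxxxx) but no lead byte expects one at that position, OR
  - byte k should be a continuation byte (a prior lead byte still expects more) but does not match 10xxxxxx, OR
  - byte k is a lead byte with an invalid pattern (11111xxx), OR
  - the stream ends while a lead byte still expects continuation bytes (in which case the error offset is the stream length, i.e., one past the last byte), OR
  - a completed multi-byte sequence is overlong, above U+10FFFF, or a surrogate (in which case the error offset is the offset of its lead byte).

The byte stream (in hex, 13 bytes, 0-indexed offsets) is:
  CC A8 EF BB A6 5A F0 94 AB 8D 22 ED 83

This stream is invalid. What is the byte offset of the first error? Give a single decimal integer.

Answer: 13

Derivation:
Byte[0]=CC: 2-byte lead, need 1 cont bytes. acc=0xC
Byte[1]=A8: continuation. acc=(acc<<6)|0x28=0x328
Completed: cp=U+0328 (starts at byte 0)
Byte[2]=EF: 3-byte lead, need 2 cont bytes. acc=0xF
Byte[3]=BB: continuation. acc=(acc<<6)|0x3B=0x3FB
Byte[4]=A6: continuation. acc=(acc<<6)|0x26=0xFEE6
Completed: cp=U+FEE6 (starts at byte 2)
Byte[5]=5A: 1-byte ASCII. cp=U+005A
Byte[6]=F0: 4-byte lead, need 3 cont bytes. acc=0x0
Byte[7]=94: continuation. acc=(acc<<6)|0x14=0x14
Byte[8]=AB: continuation. acc=(acc<<6)|0x2B=0x52B
Byte[9]=8D: continuation. acc=(acc<<6)|0x0D=0x14ACD
Completed: cp=U+14ACD (starts at byte 6)
Byte[10]=22: 1-byte ASCII. cp=U+0022
Byte[11]=ED: 3-byte lead, need 2 cont bytes. acc=0xD
Byte[12]=83: continuation. acc=(acc<<6)|0x03=0x343
Byte[13]: stream ended, expected continuation. INVALID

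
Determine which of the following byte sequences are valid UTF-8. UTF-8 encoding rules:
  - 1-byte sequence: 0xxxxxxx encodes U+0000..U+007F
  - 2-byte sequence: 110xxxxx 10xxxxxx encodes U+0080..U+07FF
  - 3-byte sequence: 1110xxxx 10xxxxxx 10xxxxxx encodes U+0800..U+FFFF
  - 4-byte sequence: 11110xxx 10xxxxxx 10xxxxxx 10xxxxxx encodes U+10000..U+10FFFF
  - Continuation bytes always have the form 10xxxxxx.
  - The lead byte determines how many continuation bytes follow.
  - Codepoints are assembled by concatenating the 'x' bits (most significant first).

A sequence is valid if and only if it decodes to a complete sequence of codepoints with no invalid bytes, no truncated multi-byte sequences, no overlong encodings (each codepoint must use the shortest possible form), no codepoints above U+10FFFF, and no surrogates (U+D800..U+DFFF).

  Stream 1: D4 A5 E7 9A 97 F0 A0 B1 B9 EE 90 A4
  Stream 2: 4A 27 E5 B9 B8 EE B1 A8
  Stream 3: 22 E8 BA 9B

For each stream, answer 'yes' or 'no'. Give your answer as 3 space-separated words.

Stream 1: decodes cleanly. VALID
Stream 2: decodes cleanly. VALID
Stream 3: decodes cleanly. VALID

Answer: yes yes yes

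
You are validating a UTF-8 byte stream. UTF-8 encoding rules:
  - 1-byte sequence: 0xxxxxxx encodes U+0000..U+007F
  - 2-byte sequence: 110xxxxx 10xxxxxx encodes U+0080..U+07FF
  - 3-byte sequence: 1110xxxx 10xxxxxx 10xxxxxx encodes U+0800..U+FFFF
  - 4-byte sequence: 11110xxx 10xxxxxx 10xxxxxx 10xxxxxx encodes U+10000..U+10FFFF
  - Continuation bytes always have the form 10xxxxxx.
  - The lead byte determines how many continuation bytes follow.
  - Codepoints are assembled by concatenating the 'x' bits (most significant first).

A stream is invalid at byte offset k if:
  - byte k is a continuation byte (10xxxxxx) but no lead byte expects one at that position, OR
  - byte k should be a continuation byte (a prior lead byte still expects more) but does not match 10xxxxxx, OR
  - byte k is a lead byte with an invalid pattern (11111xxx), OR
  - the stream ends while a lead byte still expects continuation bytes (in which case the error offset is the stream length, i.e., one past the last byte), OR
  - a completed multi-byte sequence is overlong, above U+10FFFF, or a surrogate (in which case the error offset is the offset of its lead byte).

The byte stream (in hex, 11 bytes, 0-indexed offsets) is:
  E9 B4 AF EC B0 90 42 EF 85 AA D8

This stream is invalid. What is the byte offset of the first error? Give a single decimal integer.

Byte[0]=E9: 3-byte lead, need 2 cont bytes. acc=0x9
Byte[1]=B4: continuation. acc=(acc<<6)|0x34=0x274
Byte[2]=AF: continuation. acc=(acc<<6)|0x2F=0x9D2F
Completed: cp=U+9D2F (starts at byte 0)
Byte[3]=EC: 3-byte lead, need 2 cont bytes. acc=0xC
Byte[4]=B0: continuation. acc=(acc<<6)|0x30=0x330
Byte[5]=90: continuation. acc=(acc<<6)|0x10=0xCC10
Completed: cp=U+CC10 (starts at byte 3)
Byte[6]=42: 1-byte ASCII. cp=U+0042
Byte[7]=EF: 3-byte lead, need 2 cont bytes. acc=0xF
Byte[8]=85: continuation. acc=(acc<<6)|0x05=0x3C5
Byte[9]=AA: continuation. acc=(acc<<6)|0x2A=0xF16A
Completed: cp=U+F16A (starts at byte 7)
Byte[10]=D8: 2-byte lead, need 1 cont bytes. acc=0x18
Byte[11]: stream ended, expected continuation. INVALID

Answer: 11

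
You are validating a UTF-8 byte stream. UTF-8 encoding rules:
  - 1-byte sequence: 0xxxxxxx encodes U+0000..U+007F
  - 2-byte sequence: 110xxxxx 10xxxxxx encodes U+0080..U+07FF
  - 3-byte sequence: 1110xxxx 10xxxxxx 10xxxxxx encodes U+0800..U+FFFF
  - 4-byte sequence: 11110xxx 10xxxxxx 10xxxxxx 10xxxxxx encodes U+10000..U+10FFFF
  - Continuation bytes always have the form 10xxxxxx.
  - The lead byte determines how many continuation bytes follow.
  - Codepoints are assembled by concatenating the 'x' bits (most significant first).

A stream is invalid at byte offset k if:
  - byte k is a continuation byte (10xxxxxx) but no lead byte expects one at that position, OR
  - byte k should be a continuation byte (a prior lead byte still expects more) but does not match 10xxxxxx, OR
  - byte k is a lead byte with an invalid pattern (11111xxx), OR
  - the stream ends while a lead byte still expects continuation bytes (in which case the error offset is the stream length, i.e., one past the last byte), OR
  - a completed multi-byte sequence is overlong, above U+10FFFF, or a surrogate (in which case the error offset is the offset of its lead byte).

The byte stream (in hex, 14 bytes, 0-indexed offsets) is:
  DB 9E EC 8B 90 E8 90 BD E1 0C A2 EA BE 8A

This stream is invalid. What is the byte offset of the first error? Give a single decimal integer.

Byte[0]=DB: 2-byte lead, need 1 cont bytes. acc=0x1B
Byte[1]=9E: continuation. acc=(acc<<6)|0x1E=0x6DE
Completed: cp=U+06DE (starts at byte 0)
Byte[2]=EC: 3-byte lead, need 2 cont bytes. acc=0xC
Byte[3]=8B: continuation. acc=(acc<<6)|0x0B=0x30B
Byte[4]=90: continuation. acc=(acc<<6)|0x10=0xC2D0
Completed: cp=U+C2D0 (starts at byte 2)
Byte[5]=E8: 3-byte lead, need 2 cont bytes. acc=0x8
Byte[6]=90: continuation. acc=(acc<<6)|0x10=0x210
Byte[7]=BD: continuation. acc=(acc<<6)|0x3D=0x843D
Completed: cp=U+843D (starts at byte 5)
Byte[8]=E1: 3-byte lead, need 2 cont bytes. acc=0x1
Byte[9]=0C: expected 10xxxxxx continuation. INVALID

Answer: 9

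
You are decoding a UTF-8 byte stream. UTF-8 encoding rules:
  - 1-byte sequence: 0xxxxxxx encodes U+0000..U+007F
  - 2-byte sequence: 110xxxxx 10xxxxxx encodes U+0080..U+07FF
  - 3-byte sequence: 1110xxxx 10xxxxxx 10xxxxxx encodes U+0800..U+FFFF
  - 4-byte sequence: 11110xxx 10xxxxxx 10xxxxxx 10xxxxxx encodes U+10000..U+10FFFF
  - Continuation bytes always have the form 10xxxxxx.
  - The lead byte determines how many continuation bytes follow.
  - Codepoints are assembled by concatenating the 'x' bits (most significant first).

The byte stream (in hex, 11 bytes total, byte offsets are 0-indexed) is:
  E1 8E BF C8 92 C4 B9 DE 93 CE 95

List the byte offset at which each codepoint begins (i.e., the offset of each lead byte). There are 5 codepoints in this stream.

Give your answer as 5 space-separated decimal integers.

Byte[0]=E1: 3-byte lead, need 2 cont bytes. acc=0x1
Byte[1]=8E: continuation. acc=(acc<<6)|0x0E=0x4E
Byte[2]=BF: continuation. acc=(acc<<6)|0x3F=0x13BF
Completed: cp=U+13BF (starts at byte 0)
Byte[3]=C8: 2-byte lead, need 1 cont bytes. acc=0x8
Byte[4]=92: continuation. acc=(acc<<6)|0x12=0x212
Completed: cp=U+0212 (starts at byte 3)
Byte[5]=C4: 2-byte lead, need 1 cont bytes. acc=0x4
Byte[6]=B9: continuation. acc=(acc<<6)|0x39=0x139
Completed: cp=U+0139 (starts at byte 5)
Byte[7]=DE: 2-byte lead, need 1 cont bytes. acc=0x1E
Byte[8]=93: continuation. acc=(acc<<6)|0x13=0x793
Completed: cp=U+0793 (starts at byte 7)
Byte[9]=CE: 2-byte lead, need 1 cont bytes. acc=0xE
Byte[10]=95: continuation. acc=(acc<<6)|0x15=0x395
Completed: cp=U+0395 (starts at byte 9)

Answer: 0 3 5 7 9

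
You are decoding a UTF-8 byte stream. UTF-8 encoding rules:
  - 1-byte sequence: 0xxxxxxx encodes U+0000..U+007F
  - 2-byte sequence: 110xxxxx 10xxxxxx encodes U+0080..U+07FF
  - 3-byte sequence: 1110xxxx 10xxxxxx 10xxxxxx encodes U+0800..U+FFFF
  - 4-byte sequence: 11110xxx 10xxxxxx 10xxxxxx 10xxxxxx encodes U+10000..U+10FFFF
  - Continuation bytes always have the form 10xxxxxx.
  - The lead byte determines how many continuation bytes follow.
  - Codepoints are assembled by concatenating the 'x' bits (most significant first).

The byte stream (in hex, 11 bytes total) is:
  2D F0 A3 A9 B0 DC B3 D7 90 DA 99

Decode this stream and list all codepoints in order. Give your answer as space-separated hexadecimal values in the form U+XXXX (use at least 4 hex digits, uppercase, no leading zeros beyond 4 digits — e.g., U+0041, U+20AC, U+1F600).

Byte[0]=2D: 1-byte ASCII. cp=U+002D
Byte[1]=F0: 4-byte lead, need 3 cont bytes. acc=0x0
Byte[2]=A3: continuation. acc=(acc<<6)|0x23=0x23
Byte[3]=A9: continuation. acc=(acc<<6)|0x29=0x8E9
Byte[4]=B0: continuation. acc=(acc<<6)|0x30=0x23A70
Completed: cp=U+23A70 (starts at byte 1)
Byte[5]=DC: 2-byte lead, need 1 cont bytes. acc=0x1C
Byte[6]=B3: continuation. acc=(acc<<6)|0x33=0x733
Completed: cp=U+0733 (starts at byte 5)
Byte[7]=D7: 2-byte lead, need 1 cont bytes. acc=0x17
Byte[8]=90: continuation. acc=(acc<<6)|0x10=0x5D0
Completed: cp=U+05D0 (starts at byte 7)
Byte[9]=DA: 2-byte lead, need 1 cont bytes. acc=0x1A
Byte[10]=99: continuation. acc=(acc<<6)|0x19=0x699
Completed: cp=U+0699 (starts at byte 9)

Answer: U+002D U+23A70 U+0733 U+05D0 U+0699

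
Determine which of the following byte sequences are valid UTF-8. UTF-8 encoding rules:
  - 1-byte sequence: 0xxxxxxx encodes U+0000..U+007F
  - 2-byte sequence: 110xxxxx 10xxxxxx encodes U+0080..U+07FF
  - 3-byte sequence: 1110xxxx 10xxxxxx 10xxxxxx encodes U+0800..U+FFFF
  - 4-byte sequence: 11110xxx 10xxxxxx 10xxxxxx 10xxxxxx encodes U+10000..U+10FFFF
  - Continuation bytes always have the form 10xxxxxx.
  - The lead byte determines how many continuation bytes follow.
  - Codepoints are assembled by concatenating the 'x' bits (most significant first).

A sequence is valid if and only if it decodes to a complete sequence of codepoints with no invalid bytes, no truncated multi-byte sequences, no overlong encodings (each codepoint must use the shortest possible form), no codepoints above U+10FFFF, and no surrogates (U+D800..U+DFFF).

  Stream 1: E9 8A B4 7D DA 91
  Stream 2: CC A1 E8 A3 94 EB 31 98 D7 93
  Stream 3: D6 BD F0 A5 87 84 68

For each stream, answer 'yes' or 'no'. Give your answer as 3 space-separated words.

Answer: yes no yes

Derivation:
Stream 1: decodes cleanly. VALID
Stream 2: error at byte offset 6. INVALID
Stream 3: decodes cleanly. VALID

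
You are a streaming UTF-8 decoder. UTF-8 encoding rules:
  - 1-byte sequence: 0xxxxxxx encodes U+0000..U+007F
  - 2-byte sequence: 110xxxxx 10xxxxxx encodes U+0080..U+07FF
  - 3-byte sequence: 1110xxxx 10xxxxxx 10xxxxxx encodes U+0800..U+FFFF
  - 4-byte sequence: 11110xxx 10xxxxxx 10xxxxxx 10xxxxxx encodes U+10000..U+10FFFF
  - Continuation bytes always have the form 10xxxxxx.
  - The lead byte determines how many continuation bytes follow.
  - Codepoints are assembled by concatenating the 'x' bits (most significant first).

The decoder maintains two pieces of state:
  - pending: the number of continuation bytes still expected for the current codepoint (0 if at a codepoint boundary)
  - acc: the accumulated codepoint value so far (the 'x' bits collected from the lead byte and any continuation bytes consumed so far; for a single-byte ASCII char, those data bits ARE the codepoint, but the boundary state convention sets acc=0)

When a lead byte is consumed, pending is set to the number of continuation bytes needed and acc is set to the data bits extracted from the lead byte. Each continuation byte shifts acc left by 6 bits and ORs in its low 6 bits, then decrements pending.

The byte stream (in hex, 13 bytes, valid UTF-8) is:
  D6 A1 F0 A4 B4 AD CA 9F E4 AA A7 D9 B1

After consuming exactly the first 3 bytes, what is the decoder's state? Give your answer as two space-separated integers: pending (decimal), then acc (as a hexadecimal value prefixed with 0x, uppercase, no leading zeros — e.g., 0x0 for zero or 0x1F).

Answer: 3 0x0

Derivation:
Byte[0]=D6: 2-byte lead. pending=1, acc=0x16
Byte[1]=A1: continuation. acc=(acc<<6)|0x21=0x5A1, pending=0
Byte[2]=F0: 4-byte lead. pending=3, acc=0x0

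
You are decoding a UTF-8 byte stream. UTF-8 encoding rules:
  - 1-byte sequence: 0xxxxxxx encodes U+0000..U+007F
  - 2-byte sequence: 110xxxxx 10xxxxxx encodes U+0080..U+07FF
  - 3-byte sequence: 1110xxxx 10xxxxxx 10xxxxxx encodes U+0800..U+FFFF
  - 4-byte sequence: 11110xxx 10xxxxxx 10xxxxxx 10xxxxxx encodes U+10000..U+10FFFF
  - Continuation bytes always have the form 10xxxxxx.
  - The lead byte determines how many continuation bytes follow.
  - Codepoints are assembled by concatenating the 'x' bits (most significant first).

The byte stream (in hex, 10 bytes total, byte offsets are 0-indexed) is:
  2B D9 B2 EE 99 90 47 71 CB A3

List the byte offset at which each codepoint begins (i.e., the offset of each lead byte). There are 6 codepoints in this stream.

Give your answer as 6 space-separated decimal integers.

Answer: 0 1 3 6 7 8

Derivation:
Byte[0]=2B: 1-byte ASCII. cp=U+002B
Byte[1]=D9: 2-byte lead, need 1 cont bytes. acc=0x19
Byte[2]=B2: continuation. acc=(acc<<6)|0x32=0x672
Completed: cp=U+0672 (starts at byte 1)
Byte[3]=EE: 3-byte lead, need 2 cont bytes. acc=0xE
Byte[4]=99: continuation. acc=(acc<<6)|0x19=0x399
Byte[5]=90: continuation. acc=(acc<<6)|0x10=0xE650
Completed: cp=U+E650 (starts at byte 3)
Byte[6]=47: 1-byte ASCII. cp=U+0047
Byte[7]=71: 1-byte ASCII. cp=U+0071
Byte[8]=CB: 2-byte lead, need 1 cont bytes. acc=0xB
Byte[9]=A3: continuation. acc=(acc<<6)|0x23=0x2E3
Completed: cp=U+02E3 (starts at byte 8)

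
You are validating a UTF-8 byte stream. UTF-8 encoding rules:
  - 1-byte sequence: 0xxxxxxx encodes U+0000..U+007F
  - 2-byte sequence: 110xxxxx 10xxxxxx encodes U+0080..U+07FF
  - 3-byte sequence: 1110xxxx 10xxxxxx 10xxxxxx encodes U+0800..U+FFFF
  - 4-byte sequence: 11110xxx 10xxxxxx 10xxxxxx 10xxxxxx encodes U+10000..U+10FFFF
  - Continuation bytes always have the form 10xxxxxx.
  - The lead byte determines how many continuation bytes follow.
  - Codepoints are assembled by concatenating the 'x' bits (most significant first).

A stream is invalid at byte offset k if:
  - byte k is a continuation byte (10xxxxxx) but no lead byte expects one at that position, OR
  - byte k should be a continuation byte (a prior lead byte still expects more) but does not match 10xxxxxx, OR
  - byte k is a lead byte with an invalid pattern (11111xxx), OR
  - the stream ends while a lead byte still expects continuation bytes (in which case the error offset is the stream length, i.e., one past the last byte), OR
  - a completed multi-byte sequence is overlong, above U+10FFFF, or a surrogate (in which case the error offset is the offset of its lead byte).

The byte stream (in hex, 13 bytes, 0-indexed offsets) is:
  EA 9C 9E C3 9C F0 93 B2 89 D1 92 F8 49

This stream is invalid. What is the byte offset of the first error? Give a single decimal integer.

Byte[0]=EA: 3-byte lead, need 2 cont bytes. acc=0xA
Byte[1]=9C: continuation. acc=(acc<<6)|0x1C=0x29C
Byte[2]=9E: continuation. acc=(acc<<6)|0x1E=0xA71E
Completed: cp=U+A71E (starts at byte 0)
Byte[3]=C3: 2-byte lead, need 1 cont bytes. acc=0x3
Byte[4]=9C: continuation. acc=(acc<<6)|0x1C=0xDC
Completed: cp=U+00DC (starts at byte 3)
Byte[5]=F0: 4-byte lead, need 3 cont bytes. acc=0x0
Byte[6]=93: continuation. acc=(acc<<6)|0x13=0x13
Byte[7]=B2: continuation. acc=(acc<<6)|0x32=0x4F2
Byte[8]=89: continuation. acc=(acc<<6)|0x09=0x13C89
Completed: cp=U+13C89 (starts at byte 5)
Byte[9]=D1: 2-byte lead, need 1 cont bytes. acc=0x11
Byte[10]=92: continuation. acc=(acc<<6)|0x12=0x452
Completed: cp=U+0452 (starts at byte 9)
Byte[11]=F8: INVALID lead byte (not 0xxx/110x/1110/11110)

Answer: 11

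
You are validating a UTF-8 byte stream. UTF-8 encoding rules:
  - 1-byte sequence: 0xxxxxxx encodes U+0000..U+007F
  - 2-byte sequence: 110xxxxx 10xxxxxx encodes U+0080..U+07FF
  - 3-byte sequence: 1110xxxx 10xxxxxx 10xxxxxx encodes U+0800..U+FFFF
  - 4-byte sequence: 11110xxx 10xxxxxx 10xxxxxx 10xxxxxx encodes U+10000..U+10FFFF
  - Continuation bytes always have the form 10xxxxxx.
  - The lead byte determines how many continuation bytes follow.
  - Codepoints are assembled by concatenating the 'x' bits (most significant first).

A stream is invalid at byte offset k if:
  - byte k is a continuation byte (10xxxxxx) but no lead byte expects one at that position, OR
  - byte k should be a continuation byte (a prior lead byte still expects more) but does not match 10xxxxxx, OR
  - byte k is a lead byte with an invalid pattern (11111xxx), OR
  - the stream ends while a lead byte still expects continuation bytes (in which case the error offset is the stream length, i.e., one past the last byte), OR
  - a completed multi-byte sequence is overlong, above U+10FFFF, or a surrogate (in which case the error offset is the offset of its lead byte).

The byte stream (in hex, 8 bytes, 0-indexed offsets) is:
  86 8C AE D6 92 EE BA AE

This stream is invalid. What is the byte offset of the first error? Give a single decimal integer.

Byte[0]=86: INVALID lead byte (not 0xxx/110x/1110/11110)

Answer: 0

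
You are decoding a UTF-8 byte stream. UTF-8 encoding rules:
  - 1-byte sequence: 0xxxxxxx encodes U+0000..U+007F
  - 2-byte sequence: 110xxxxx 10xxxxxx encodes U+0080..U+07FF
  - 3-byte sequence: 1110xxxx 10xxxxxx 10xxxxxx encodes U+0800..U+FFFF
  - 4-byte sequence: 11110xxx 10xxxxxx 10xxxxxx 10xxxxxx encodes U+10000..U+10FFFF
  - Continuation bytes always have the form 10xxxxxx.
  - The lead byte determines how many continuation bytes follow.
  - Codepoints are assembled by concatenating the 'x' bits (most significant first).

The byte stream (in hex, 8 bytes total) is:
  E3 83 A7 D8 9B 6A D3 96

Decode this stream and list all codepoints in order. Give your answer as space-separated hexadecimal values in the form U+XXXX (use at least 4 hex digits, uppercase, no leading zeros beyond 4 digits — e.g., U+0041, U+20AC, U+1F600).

Byte[0]=E3: 3-byte lead, need 2 cont bytes. acc=0x3
Byte[1]=83: continuation. acc=(acc<<6)|0x03=0xC3
Byte[2]=A7: continuation. acc=(acc<<6)|0x27=0x30E7
Completed: cp=U+30E7 (starts at byte 0)
Byte[3]=D8: 2-byte lead, need 1 cont bytes. acc=0x18
Byte[4]=9B: continuation. acc=(acc<<6)|0x1B=0x61B
Completed: cp=U+061B (starts at byte 3)
Byte[5]=6A: 1-byte ASCII. cp=U+006A
Byte[6]=D3: 2-byte lead, need 1 cont bytes. acc=0x13
Byte[7]=96: continuation. acc=(acc<<6)|0x16=0x4D6
Completed: cp=U+04D6 (starts at byte 6)

Answer: U+30E7 U+061B U+006A U+04D6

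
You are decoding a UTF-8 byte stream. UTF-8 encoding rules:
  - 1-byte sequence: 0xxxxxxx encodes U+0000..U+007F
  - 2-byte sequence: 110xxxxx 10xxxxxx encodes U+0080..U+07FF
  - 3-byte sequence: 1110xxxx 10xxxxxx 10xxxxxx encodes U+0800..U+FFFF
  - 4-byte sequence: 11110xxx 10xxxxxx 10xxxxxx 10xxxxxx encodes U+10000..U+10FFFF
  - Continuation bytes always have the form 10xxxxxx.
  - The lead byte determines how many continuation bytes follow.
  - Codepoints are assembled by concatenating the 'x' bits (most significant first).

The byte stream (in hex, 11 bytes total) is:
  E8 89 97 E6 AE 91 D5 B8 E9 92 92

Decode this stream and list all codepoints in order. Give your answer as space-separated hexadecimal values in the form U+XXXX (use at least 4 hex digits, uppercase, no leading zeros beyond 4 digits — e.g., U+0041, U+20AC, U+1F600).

Answer: U+8257 U+6B91 U+0578 U+9492

Derivation:
Byte[0]=E8: 3-byte lead, need 2 cont bytes. acc=0x8
Byte[1]=89: continuation. acc=(acc<<6)|0x09=0x209
Byte[2]=97: continuation. acc=(acc<<6)|0x17=0x8257
Completed: cp=U+8257 (starts at byte 0)
Byte[3]=E6: 3-byte lead, need 2 cont bytes. acc=0x6
Byte[4]=AE: continuation. acc=(acc<<6)|0x2E=0x1AE
Byte[5]=91: continuation. acc=(acc<<6)|0x11=0x6B91
Completed: cp=U+6B91 (starts at byte 3)
Byte[6]=D5: 2-byte lead, need 1 cont bytes. acc=0x15
Byte[7]=B8: continuation. acc=(acc<<6)|0x38=0x578
Completed: cp=U+0578 (starts at byte 6)
Byte[8]=E9: 3-byte lead, need 2 cont bytes. acc=0x9
Byte[9]=92: continuation. acc=(acc<<6)|0x12=0x252
Byte[10]=92: continuation. acc=(acc<<6)|0x12=0x9492
Completed: cp=U+9492 (starts at byte 8)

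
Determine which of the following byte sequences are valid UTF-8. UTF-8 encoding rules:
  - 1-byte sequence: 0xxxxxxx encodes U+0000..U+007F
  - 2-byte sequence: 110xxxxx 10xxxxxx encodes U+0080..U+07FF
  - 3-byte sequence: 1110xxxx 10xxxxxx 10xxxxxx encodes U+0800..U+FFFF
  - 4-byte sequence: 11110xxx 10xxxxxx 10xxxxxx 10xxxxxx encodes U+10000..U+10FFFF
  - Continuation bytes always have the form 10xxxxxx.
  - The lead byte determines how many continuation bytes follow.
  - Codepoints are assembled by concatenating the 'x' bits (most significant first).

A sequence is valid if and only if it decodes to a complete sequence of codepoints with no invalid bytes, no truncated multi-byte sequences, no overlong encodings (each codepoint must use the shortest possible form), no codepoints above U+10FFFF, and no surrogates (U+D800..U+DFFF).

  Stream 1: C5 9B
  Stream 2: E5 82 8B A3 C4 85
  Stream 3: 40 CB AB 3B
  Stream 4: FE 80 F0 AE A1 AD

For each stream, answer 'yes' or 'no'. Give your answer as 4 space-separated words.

Stream 1: decodes cleanly. VALID
Stream 2: error at byte offset 3. INVALID
Stream 3: decodes cleanly. VALID
Stream 4: error at byte offset 0. INVALID

Answer: yes no yes no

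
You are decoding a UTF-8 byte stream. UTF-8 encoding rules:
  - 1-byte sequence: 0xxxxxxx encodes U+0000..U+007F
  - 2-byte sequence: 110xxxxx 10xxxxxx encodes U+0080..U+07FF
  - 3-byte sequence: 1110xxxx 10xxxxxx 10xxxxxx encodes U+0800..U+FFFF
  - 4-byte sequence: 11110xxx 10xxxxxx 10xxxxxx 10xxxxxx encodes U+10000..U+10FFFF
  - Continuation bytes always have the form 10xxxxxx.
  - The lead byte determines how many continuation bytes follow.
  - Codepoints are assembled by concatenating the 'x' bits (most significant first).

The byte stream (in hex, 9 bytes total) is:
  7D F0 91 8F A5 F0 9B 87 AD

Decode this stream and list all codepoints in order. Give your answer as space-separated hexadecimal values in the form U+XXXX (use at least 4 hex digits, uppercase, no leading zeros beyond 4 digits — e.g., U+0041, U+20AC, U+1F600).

Answer: U+007D U+113E5 U+1B1ED

Derivation:
Byte[0]=7D: 1-byte ASCII. cp=U+007D
Byte[1]=F0: 4-byte lead, need 3 cont bytes. acc=0x0
Byte[2]=91: continuation. acc=(acc<<6)|0x11=0x11
Byte[3]=8F: continuation. acc=(acc<<6)|0x0F=0x44F
Byte[4]=A5: continuation. acc=(acc<<6)|0x25=0x113E5
Completed: cp=U+113E5 (starts at byte 1)
Byte[5]=F0: 4-byte lead, need 3 cont bytes. acc=0x0
Byte[6]=9B: continuation. acc=(acc<<6)|0x1B=0x1B
Byte[7]=87: continuation. acc=(acc<<6)|0x07=0x6C7
Byte[8]=AD: continuation. acc=(acc<<6)|0x2D=0x1B1ED
Completed: cp=U+1B1ED (starts at byte 5)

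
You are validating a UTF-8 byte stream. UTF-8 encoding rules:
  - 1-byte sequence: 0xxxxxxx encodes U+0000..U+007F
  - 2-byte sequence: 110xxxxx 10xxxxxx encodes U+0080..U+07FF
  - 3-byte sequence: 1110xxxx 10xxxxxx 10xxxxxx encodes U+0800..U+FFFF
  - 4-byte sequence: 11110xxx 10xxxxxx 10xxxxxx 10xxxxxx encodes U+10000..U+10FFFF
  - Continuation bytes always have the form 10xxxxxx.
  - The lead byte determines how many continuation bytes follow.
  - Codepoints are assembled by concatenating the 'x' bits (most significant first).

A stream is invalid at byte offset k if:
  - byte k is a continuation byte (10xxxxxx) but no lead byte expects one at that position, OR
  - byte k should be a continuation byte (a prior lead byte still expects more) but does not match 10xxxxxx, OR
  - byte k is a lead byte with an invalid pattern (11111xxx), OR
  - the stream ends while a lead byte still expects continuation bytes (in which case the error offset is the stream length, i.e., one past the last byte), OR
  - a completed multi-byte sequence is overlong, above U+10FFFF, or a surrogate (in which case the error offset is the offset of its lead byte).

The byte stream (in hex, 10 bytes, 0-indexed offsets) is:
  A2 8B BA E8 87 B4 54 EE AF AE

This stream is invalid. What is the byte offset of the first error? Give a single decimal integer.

Answer: 0

Derivation:
Byte[0]=A2: INVALID lead byte (not 0xxx/110x/1110/11110)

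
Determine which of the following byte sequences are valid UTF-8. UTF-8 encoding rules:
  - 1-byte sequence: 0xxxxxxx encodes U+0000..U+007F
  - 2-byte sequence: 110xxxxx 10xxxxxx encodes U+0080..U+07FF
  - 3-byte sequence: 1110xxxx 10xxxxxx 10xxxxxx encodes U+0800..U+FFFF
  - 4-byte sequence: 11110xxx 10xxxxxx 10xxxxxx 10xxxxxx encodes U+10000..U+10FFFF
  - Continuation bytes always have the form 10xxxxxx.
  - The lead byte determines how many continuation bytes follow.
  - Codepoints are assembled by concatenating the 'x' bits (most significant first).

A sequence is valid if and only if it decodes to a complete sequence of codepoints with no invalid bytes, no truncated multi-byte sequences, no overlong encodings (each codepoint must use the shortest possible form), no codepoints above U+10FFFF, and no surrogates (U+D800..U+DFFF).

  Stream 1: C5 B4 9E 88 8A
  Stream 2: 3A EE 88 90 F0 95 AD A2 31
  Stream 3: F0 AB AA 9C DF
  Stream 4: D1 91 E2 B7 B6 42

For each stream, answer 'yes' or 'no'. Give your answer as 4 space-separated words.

Answer: no yes no yes

Derivation:
Stream 1: error at byte offset 2. INVALID
Stream 2: decodes cleanly. VALID
Stream 3: error at byte offset 5. INVALID
Stream 4: decodes cleanly. VALID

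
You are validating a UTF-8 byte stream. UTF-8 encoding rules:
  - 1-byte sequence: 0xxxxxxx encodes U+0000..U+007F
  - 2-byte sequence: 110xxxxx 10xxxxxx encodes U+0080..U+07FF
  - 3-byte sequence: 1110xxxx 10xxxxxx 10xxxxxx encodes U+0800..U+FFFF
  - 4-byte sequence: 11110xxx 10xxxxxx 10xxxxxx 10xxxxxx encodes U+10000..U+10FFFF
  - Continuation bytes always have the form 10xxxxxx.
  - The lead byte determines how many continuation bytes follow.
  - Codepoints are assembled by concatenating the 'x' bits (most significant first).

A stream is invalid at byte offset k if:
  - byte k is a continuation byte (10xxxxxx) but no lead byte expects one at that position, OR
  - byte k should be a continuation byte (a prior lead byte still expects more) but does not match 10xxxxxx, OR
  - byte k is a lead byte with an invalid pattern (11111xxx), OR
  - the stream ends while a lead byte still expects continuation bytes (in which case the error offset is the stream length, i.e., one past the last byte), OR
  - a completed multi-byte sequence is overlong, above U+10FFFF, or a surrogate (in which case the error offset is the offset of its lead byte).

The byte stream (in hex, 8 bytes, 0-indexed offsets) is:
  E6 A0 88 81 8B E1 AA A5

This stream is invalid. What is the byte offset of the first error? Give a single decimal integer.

Byte[0]=E6: 3-byte lead, need 2 cont bytes. acc=0x6
Byte[1]=A0: continuation. acc=(acc<<6)|0x20=0x1A0
Byte[2]=88: continuation. acc=(acc<<6)|0x08=0x6808
Completed: cp=U+6808 (starts at byte 0)
Byte[3]=81: INVALID lead byte (not 0xxx/110x/1110/11110)

Answer: 3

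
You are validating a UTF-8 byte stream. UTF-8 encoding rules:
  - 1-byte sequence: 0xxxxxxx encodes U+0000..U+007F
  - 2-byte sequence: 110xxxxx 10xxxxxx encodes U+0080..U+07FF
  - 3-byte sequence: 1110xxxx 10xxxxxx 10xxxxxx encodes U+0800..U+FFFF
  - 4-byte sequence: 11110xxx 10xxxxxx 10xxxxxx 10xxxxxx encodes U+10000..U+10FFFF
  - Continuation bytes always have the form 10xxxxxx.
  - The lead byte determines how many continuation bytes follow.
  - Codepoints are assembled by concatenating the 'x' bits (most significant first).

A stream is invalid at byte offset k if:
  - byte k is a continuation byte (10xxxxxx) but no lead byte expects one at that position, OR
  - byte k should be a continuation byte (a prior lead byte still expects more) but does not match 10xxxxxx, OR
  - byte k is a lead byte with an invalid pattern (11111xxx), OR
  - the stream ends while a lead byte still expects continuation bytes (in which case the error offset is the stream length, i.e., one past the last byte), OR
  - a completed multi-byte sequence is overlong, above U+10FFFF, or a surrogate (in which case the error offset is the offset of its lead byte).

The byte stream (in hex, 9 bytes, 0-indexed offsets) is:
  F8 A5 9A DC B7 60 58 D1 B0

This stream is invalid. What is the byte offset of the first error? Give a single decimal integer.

Byte[0]=F8: INVALID lead byte (not 0xxx/110x/1110/11110)

Answer: 0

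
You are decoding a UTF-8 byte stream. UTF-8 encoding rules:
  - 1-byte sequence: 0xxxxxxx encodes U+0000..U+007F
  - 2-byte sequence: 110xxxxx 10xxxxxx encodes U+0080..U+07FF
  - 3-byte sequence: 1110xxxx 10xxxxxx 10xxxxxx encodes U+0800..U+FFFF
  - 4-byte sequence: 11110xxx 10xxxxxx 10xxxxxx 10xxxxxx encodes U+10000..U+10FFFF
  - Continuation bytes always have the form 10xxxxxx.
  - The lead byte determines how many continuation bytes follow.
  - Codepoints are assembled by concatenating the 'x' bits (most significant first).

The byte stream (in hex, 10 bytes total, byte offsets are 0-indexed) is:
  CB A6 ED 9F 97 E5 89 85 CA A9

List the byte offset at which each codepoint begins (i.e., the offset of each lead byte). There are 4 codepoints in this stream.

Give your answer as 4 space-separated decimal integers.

Byte[0]=CB: 2-byte lead, need 1 cont bytes. acc=0xB
Byte[1]=A6: continuation. acc=(acc<<6)|0x26=0x2E6
Completed: cp=U+02E6 (starts at byte 0)
Byte[2]=ED: 3-byte lead, need 2 cont bytes. acc=0xD
Byte[3]=9F: continuation. acc=(acc<<6)|0x1F=0x35F
Byte[4]=97: continuation. acc=(acc<<6)|0x17=0xD7D7
Completed: cp=U+D7D7 (starts at byte 2)
Byte[5]=E5: 3-byte lead, need 2 cont bytes. acc=0x5
Byte[6]=89: continuation. acc=(acc<<6)|0x09=0x149
Byte[7]=85: continuation. acc=(acc<<6)|0x05=0x5245
Completed: cp=U+5245 (starts at byte 5)
Byte[8]=CA: 2-byte lead, need 1 cont bytes. acc=0xA
Byte[9]=A9: continuation. acc=(acc<<6)|0x29=0x2A9
Completed: cp=U+02A9 (starts at byte 8)

Answer: 0 2 5 8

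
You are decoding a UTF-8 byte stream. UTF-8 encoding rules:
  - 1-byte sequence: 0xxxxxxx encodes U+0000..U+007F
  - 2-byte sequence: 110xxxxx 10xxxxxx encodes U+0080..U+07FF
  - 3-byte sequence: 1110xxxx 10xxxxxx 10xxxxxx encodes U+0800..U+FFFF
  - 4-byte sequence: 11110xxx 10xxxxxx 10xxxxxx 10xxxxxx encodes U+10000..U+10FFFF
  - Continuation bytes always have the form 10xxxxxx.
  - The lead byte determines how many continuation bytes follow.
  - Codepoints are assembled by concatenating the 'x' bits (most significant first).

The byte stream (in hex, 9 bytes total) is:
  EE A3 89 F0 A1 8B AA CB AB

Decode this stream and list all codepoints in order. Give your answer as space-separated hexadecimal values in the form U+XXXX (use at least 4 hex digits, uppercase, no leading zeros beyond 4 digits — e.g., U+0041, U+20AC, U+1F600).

Answer: U+E8C9 U+212EA U+02EB

Derivation:
Byte[0]=EE: 3-byte lead, need 2 cont bytes. acc=0xE
Byte[1]=A3: continuation. acc=(acc<<6)|0x23=0x3A3
Byte[2]=89: continuation. acc=(acc<<6)|0x09=0xE8C9
Completed: cp=U+E8C9 (starts at byte 0)
Byte[3]=F0: 4-byte lead, need 3 cont bytes. acc=0x0
Byte[4]=A1: continuation. acc=(acc<<6)|0x21=0x21
Byte[5]=8B: continuation. acc=(acc<<6)|0x0B=0x84B
Byte[6]=AA: continuation. acc=(acc<<6)|0x2A=0x212EA
Completed: cp=U+212EA (starts at byte 3)
Byte[7]=CB: 2-byte lead, need 1 cont bytes. acc=0xB
Byte[8]=AB: continuation. acc=(acc<<6)|0x2B=0x2EB
Completed: cp=U+02EB (starts at byte 7)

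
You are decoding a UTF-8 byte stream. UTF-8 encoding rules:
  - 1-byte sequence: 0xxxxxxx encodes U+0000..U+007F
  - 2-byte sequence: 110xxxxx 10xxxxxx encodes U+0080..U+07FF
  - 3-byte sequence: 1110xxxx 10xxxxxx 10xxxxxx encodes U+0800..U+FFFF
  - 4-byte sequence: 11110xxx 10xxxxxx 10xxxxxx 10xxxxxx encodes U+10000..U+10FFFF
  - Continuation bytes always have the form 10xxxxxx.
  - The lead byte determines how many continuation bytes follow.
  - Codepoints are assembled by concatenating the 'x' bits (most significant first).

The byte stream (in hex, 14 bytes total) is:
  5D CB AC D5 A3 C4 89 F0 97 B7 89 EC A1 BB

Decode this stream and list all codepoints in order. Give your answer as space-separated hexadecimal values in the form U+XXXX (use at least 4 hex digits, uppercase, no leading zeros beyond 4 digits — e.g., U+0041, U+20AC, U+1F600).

Byte[0]=5D: 1-byte ASCII. cp=U+005D
Byte[1]=CB: 2-byte lead, need 1 cont bytes. acc=0xB
Byte[2]=AC: continuation. acc=(acc<<6)|0x2C=0x2EC
Completed: cp=U+02EC (starts at byte 1)
Byte[3]=D5: 2-byte lead, need 1 cont bytes. acc=0x15
Byte[4]=A3: continuation. acc=(acc<<6)|0x23=0x563
Completed: cp=U+0563 (starts at byte 3)
Byte[5]=C4: 2-byte lead, need 1 cont bytes. acc=0x4
Byte[6]=89: continuation. acc=(acc<<6)|0x09=0x109
Completed: cp=U+0109 (starts at byte 5)
Byte[7]=F0: 4-byte lead, need 3 cont bytes. acc=0x0
Byte[8]=97: continuation. acc=(acc<<6)|0x17=0x17
Byte[9]=B7: continuation. acc=(acc<<6)|0x37=0x5F7
Byte[10]=89: continuation. acc=(acc<<6)|0x09=0x17DC9
Completed: cp=U+17DC9 (starts at byte 7)
Byte[11]=EC: 3-byte lead, need 2 cont bytes. acc=0xC
Byte[12]=A1: continuation. acc=(acc<<6)|0x21=0x321
Byte[13]=BB: continuation. acc=(acc<<6)|0x3B=0xC87B
Completed: cp=U+C87B (starts at byte 11)

Answer: U+005D U+02EC U+0563 U+0109 U+17DC9 U+C87B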